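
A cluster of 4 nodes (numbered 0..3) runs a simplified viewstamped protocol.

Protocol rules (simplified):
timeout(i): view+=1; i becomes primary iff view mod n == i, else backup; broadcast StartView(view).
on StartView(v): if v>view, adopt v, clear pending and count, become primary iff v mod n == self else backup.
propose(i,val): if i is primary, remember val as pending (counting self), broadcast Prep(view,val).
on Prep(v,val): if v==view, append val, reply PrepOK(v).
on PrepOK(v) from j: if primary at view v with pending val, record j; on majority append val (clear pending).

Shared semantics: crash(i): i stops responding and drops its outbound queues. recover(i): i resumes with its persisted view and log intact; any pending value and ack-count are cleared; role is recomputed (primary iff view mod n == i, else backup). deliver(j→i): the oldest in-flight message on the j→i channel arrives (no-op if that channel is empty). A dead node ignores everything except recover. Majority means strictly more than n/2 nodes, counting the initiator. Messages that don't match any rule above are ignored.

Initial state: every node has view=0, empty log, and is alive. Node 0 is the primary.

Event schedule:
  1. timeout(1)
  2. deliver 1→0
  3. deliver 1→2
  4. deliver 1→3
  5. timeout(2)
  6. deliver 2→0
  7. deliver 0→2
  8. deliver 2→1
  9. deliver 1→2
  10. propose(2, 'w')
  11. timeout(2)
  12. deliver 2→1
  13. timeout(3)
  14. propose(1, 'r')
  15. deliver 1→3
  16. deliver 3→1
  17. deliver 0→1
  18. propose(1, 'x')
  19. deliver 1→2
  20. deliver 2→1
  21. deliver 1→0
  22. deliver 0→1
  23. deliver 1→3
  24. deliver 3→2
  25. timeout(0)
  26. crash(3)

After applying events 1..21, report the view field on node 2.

1. timeout(1):  <1:prim v1 ->
2. deliver 1→0:  <0:back v1 ->
3. deliver 1→2:  <2:back v1 ->
4. deliver 1→3:  <3:back v1 ->
5. timeout(2):  <2:prim v2 ->
6. deliver 2→0:  <0:back v2 ->
7. deliver 0→2:  nop
8. deliver 2→1:  <1:back v2 ->
9. deliver 1→2:  nop
10. propose(2,'w'):  nop
11. timeout(2):  <2:back v3 ->
12. deliver 2→1:  <1:back v2 w>
13. timeout(3):  <3:back v2 ->
14. propose(1,'r'):  nop
15. deliver 1→3:  nop
16. deliver 3→1:  nop
17. deliver 0→1:  nop
18. propose(1,'x'):  nop
19. deliver 1→2:  nop
20. deliver 2→1:  <1:back v3 w>
21. deliver 1→0:  nop

3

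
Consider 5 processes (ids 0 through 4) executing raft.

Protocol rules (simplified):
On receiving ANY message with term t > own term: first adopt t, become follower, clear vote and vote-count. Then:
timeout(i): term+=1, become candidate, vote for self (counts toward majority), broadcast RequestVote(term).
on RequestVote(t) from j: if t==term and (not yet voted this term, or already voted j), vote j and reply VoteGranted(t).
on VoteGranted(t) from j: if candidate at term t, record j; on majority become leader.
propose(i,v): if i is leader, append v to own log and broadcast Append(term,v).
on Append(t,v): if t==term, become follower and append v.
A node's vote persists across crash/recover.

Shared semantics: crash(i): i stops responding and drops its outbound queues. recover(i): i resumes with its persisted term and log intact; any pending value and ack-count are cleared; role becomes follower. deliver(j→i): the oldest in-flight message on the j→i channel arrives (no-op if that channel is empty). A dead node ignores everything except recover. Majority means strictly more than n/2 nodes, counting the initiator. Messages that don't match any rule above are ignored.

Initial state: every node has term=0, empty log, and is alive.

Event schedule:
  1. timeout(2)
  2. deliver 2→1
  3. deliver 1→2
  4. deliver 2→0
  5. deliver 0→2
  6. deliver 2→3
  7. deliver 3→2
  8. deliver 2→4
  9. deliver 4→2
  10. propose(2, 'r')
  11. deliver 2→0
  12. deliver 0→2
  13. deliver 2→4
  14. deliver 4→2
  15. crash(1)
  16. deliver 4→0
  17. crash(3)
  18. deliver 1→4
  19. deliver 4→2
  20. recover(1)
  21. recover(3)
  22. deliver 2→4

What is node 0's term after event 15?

[1] timeout(2) → N2(cand t1 [-])
[2] deliver 2→1 → N1(foll t1 [-])
[3] deliver 1→2 → ∅
[4] deliver 2→0 → N0(foll t1 [-])
[5] deliver 0→2 → N2(lead t1 [-])
[6] deliver 2→3 → N3(foll t1 [-])
[7] deliver 3→2 → ∅
[8] deliver 2→4 → N4(foll t1 [-])
[9] deliver 4→2 → ∅
[10] propose(2,'r') → N2(lead t1 [r])
[11] deliver 2→0 → N0(foll t1 [r])
[12] deliver 0→2 → ∅
[13] deliver 2→4 → N4(foll t1 [r])
[14] deliver 4→2 → ∅
[15] crash(1) → N1(✗foll t1 [-])

1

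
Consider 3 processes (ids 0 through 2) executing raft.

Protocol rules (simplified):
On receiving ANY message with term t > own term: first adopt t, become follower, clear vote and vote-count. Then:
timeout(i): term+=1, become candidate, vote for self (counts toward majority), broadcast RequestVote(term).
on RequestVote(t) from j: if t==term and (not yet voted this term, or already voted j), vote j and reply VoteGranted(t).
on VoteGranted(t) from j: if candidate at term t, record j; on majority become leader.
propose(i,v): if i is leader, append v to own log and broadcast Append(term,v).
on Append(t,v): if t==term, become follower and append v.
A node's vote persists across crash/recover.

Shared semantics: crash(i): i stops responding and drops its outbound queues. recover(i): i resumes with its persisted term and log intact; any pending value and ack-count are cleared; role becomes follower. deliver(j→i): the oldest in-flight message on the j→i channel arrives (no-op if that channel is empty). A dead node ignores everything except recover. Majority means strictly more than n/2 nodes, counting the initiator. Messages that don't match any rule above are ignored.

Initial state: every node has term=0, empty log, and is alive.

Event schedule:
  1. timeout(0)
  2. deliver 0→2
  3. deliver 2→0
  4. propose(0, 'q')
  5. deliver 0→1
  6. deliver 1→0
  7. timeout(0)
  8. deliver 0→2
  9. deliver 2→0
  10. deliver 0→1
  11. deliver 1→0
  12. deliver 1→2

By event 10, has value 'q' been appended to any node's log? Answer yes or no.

[1] timeout(0) → N0(cand t1 [-])
[2] deliver 0→2 → N2(foll t1 [-])
[3] deliver 2→0 → N0(lead t1 [-])
[4] propose(0,'q') → N0(lead t1 [q])
[5] deliver 0→1 → N1(foll t1 [-])
[6] deliver 1→0 → ∅
[7] timeout(0) → N0(cand t2 [q])
[8] deliver 0→2 → N2(foll t1 [q])
[9] deliver 2→0 → ∅
[10] deliver 0→1 → N1(foll t1 [q])

yes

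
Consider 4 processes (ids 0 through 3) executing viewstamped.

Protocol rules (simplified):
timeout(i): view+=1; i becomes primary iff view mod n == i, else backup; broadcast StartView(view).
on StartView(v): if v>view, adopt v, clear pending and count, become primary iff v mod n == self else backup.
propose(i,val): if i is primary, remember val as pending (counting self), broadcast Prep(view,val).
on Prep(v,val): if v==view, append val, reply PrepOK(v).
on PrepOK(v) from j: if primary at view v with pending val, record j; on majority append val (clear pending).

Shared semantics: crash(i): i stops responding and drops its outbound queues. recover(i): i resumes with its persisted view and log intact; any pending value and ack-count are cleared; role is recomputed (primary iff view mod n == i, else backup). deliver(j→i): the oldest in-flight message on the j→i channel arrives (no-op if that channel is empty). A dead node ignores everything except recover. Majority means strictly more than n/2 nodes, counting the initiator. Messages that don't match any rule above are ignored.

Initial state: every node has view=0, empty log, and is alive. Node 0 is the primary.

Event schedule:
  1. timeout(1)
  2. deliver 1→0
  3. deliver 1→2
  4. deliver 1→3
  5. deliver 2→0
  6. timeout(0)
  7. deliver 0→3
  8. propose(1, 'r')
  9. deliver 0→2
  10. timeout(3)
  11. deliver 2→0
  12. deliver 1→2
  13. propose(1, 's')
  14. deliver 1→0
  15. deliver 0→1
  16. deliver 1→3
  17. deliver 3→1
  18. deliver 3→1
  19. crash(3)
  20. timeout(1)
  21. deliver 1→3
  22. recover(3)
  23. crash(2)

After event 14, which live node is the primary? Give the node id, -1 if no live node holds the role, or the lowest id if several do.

1

step 1 timeout(1): 1={prim,v=1,log=-}
step 2 deliver 1→0: 0={back,v=1,log=-}
step 3 deliver 1→2: 2={back,v=1,log=-}
step 4 deliver 1→3: 3={back,v=1,log=-}
step 5 deliver 2→0: —
step 6 timeout(0): 0={back,v=2,log=-}
step 7 deliver 0→3: 3={back,v=2,log=-}
step 8 propose(1,'r'): —
step 9 deliver 0→2: 2={prim,v=2,log=-}
step 10 timeout(3): 3={prim,v=3,log=-}
step 11 deliver 2→0: —
step 12 deliver 1→2: —
step 13 propose(1,'s'): —
step 14 deliver 1→0: —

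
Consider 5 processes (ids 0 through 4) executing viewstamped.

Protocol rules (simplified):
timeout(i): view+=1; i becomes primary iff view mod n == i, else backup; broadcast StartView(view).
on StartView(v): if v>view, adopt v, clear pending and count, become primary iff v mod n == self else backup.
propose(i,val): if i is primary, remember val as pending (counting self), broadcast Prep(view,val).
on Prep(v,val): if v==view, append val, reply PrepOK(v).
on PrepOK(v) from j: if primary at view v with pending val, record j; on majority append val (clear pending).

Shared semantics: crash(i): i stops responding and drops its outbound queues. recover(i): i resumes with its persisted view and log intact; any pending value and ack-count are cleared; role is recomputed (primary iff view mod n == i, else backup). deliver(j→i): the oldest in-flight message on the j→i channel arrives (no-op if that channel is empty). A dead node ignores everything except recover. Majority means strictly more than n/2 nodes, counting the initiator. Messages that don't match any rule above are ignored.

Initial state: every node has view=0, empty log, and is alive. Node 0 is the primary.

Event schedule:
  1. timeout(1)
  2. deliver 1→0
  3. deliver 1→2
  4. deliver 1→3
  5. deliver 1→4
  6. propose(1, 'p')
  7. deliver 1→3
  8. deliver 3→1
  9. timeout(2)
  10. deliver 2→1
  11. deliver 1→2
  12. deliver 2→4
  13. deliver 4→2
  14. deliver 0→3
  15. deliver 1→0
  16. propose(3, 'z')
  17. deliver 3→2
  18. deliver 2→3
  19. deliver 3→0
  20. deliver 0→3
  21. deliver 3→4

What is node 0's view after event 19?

after 1 — timeout(1): n1:prim/v1/[-]
after 2 — deliver 1→0: n0:back/v1/[-]
after 3 — deliver 1→2: n2:back/v1/[-]
after 4 — deliver 1→3: n3:back/v1/[-]
after 5 — deliver 1→4: n4:back/v1/[-]
after 6 — propose(1,'p'): ·
after 7 — deliver 1→3: n3:back/v1/[p]
after 8 — deliver 3→1: ·
after 9 — timeout(2): n2:prim/v2/[-]
after 10 — deliver 2→1: n1:back/v2/[-]
after 11 — deliver 1→2: ·
after 12 — deliver 2→4: n4:back/v2/[-]
after 13 — deliver 4→2: ·
after 14 — deliver 0→3: ·
after 15 — deliver 1→0: n0:back/v1/[p]
after 16 — propose(3,'z'): ·
after 17 — deliver 3→2: ·
after 18 — deliver 2→3: n3:back/v2/[p]
after 19 — deliver 3→0: ·

1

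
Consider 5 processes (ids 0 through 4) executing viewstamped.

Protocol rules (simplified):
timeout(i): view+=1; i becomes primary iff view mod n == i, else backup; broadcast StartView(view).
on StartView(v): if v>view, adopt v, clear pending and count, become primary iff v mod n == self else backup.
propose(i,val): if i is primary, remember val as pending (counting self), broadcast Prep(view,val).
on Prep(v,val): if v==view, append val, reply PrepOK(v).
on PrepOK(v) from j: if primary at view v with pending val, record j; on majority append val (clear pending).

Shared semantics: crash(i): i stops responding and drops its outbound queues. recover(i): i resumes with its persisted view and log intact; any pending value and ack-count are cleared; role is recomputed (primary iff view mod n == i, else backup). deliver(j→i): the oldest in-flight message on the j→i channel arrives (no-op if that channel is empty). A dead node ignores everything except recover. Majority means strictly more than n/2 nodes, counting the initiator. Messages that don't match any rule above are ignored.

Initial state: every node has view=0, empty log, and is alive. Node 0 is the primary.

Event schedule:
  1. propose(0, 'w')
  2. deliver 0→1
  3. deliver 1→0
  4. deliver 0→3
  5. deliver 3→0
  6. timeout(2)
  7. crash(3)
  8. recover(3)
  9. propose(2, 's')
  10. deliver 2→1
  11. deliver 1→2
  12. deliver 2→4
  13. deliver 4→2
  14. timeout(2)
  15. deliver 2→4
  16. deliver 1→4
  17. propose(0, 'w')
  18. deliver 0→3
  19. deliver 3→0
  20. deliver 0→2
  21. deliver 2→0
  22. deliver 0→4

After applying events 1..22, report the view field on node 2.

2

1. propose(0,'w'):  nop
2. deliver 0→1:  <1:back v0 w>
3. deliver 1→0:  nop
4. deliver 0→3:  <3:back v0 w>
5. deliver 3→0:  <0:prim v0 w>
6. timeout(2):  <2:back v1 ->
7. crash(3):  <3:✗back v0 w>
8. recover(3):  <3:back v0 w>
9. propose(2,'s'):  nop
10. deliver 2→1:  <1:prim v1 w>
11. deliver 1→2:  nop
12. deliver 2→4:  <4:back v1 ->
13. deliver 4→2:  nop
14. timeout(2):  <2:prim v2 ->
15. deliver 2→4:  <4:back v2 ->
16. deliver 1→4:  nop
17. propose(0,'w'):  nop
18. deliver 0→3:  <3:back v0 w,w>
19. deliver 3→0:  nop
20. deliver 0→2:  nop
21. deliver 2→0:  <0:back v1 w>
22. deliver 0→4:  nop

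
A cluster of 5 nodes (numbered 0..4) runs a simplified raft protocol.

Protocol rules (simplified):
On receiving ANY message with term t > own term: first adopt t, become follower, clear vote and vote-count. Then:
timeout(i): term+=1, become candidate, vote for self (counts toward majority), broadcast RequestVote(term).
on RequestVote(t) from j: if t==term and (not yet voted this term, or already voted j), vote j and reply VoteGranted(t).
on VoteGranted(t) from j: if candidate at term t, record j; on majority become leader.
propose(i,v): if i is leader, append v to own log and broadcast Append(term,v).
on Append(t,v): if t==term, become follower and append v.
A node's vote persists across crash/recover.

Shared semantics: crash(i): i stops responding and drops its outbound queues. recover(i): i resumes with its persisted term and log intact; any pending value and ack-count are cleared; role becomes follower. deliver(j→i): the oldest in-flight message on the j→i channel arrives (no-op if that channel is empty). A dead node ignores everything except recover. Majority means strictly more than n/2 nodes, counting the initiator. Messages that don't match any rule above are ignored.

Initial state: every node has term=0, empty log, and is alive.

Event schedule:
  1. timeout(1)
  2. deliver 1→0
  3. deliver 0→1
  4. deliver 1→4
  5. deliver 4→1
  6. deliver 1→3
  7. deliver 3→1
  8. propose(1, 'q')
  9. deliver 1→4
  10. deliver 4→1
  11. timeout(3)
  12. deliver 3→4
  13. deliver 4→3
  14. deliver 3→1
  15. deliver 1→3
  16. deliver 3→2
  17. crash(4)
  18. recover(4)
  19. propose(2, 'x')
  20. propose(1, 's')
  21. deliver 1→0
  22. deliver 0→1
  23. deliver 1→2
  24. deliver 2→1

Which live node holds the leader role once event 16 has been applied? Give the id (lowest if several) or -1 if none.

-1

after 1 — timeout(1): n1:cand/t1/[-]
after 2 — deliver 1→0: n0:foll/t1/[-]
after 3 — deliver 0→1: ·
after 4 — deliver 1→4: n4:foll/t1/[-]
after 5 — deliver 4→1: n1:lead/t1/[-]
after 6 — deliver 1→3: n3:foll/t1/[-]
after 7 — deliver 3→1: ·
after 8 — propose(1,'q'): n1:lead/t1/[q]
after 9 — deliver 1→4: n4:foll/t1/[q]
after 10 — deliver 4→1: ·
after 11 — timeout(3): n3:cand/t2/[-]
after 12 — deliver 3→4: n4:foll/t2/[q]
after 13 — deliver 4→3: ·
after 14 — deliver 3→1: n1:foll/t2/[q]
after 15 — deliver 1→3: ·
after 16 — deliver 3→2: n2:foll/t2/[-]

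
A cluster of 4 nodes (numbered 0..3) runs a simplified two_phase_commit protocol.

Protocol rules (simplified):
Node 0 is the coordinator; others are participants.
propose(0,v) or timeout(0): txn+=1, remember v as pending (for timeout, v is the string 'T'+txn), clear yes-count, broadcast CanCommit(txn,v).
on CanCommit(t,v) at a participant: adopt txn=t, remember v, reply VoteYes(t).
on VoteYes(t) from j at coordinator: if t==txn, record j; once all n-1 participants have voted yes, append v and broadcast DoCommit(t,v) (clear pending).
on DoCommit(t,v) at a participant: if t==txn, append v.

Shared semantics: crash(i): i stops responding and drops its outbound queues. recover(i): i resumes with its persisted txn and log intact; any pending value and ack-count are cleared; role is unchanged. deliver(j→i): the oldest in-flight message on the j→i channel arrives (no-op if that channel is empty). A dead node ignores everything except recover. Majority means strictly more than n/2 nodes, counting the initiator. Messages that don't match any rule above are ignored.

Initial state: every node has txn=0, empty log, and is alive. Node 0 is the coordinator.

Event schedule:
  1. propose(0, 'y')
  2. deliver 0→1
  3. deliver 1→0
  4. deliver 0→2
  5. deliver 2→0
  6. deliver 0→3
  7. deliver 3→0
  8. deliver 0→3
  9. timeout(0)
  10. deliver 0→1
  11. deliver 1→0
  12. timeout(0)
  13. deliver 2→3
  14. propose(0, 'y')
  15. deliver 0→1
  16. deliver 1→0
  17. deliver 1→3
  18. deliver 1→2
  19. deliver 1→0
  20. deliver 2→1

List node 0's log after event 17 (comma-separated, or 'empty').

1. propose(0,'y'):  <0:coor t1 ->
2. deliver 0→1:  <1:part t1 ->
3. deliver 1→0:  nop
4. deliver 0→2:  <2:part t1 ->
5. deliver 2→0:  nop
6. deliver 0→3:  <3:part t1 ->
7. deliver 3→0:  <0:coor t1 y>
8. deliver 0→3:  <3:part t1 y>
9. timeout(0):  <0:coor t2 y>
10. deliver 0→1:  <1:part t1 y>
11. deliver 1→0:  nop
12. timeout(0):  <0:coor t3 y>
13. deliver 2→3:  nop
14. propose(0,'y'):  <0:coor t4 y>
15. deliver 0→1:  <1:part t2 y>
16. deliver 1→0:  nop
17. deliver 1→3:  nop

y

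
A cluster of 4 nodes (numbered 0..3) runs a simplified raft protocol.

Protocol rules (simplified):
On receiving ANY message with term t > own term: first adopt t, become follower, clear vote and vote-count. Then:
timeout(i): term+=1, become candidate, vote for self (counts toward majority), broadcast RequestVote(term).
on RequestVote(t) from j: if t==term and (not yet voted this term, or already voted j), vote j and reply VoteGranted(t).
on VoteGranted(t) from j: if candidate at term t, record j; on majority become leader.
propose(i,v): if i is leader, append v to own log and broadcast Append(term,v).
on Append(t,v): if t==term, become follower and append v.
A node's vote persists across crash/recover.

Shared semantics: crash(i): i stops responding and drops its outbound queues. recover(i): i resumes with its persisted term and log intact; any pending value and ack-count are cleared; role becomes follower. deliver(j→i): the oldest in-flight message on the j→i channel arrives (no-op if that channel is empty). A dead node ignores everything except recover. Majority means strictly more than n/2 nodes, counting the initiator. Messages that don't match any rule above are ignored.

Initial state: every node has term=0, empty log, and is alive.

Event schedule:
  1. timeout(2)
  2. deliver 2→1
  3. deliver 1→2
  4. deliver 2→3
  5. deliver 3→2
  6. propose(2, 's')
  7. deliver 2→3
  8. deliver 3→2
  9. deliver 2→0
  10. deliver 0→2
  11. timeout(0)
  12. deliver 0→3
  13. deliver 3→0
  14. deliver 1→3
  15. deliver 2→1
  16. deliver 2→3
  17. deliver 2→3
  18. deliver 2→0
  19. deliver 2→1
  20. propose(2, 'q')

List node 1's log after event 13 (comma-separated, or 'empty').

1. timeout(2):  <2:cand t1 ->
2. deliver 2→1:  <1:foll t1 ->
3. deliver 1→2:  nop
4. deliver 2→3:  <3:foll t1 ->
5. deliver 3→2:  <2:lead t1 ->
6. propose(2,'s'):  <2:lead t1 s>
7. deliver 2→3:  <3:foll t1 s>
8. deliver 3→2:  nop
9. deliver 2→0:  <0:foll t1 ->
10. deliver 0→2:  nop
11. timeout(0):  <0:cand t2 ->
12. deliver 0→3:  <3:foll t2 s>
13. deliver 3→0:  nop

empty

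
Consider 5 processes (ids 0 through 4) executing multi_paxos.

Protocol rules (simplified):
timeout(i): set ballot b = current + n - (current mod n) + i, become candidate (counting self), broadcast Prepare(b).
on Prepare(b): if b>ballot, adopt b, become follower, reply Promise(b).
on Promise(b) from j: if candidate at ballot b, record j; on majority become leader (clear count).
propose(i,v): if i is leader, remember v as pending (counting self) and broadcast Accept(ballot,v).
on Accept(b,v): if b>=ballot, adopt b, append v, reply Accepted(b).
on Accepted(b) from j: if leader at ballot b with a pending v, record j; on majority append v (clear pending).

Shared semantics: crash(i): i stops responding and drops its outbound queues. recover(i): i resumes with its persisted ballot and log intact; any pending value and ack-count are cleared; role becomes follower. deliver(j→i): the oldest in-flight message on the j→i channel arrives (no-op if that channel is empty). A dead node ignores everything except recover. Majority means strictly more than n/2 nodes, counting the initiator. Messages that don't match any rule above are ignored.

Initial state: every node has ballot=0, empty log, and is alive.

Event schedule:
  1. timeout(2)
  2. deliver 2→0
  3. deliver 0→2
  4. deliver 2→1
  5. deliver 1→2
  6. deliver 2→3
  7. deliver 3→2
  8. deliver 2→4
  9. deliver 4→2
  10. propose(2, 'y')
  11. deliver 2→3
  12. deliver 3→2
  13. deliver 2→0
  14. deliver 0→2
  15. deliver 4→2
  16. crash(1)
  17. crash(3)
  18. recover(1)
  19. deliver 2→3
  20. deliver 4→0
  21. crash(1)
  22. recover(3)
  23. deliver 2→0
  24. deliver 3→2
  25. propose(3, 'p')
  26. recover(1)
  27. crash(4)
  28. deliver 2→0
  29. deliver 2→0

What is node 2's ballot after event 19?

7

[1] timeout(2) → N2(cand b7 [-])
[2] deliver 2→0 → N0(foll b7 [-])
[3] deliver 0→2 → ∅
[4] deliver 2→1 → N1(foll b7 [-])
[5] deliver 1→2 → N2(lead b7 [-])
[6] deliver 2→3 → N3(foll b7 [-])
[7] deliver 3→2 → ∅
[8] deliver 2→4 → N4(foll b7 [-])
[9] deliver 4→2 → ∅
[10] propose(2,'y') → ∅
[11] deliver 2→3 → N3(foll b7 [y])
[12] deliver 3→2 → ∅
[13] deliver 2→0 → N0(foll b7 [y])
[14] deliver 0→2 → N2(lead b7 [y])
[15] deliver 4→2 → ∅
[16] crash(1) → N1(✗foll b7 [-])
[17] crash(3) → N3(✗foll b7 [y])
[18] recover(1) → N1(foll b7 [-])
[19] deliver 2→3 → ∅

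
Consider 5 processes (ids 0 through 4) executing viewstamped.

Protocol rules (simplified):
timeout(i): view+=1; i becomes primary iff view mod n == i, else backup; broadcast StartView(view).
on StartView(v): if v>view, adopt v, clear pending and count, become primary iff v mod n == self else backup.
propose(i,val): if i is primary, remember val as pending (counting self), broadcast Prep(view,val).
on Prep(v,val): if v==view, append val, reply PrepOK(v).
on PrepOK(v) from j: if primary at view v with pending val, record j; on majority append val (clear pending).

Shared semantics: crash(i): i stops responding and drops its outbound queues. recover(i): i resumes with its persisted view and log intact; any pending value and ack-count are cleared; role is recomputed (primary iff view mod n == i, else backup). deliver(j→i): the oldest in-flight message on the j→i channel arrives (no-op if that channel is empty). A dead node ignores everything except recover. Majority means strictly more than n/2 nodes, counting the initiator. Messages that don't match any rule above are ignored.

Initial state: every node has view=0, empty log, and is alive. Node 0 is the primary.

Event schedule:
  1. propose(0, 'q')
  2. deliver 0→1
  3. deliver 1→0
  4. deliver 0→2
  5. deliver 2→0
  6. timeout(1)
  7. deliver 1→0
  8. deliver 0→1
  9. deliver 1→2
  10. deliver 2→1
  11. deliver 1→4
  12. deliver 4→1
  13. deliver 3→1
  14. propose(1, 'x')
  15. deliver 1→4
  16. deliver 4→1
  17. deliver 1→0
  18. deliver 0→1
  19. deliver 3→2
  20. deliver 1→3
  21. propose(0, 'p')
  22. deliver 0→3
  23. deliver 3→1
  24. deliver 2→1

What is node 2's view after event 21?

[1] propose(0,'q') → ∅
[2] deliver 0→1 → N1(back v0 [q])
[3] deliver 1→0 → ∅
[4] deliver 0→2 → N2(back v0 [q])
[5] deliver 2→0 → N0(prim v0 [q])
[6] timeout(1) → N1(prim v1 [q])
[7] deliver 1→0 → N0(back v1 [q])
[8] deliver 0→1 → ∅
[9] deliver 1→2 → N2(back v1 [q])
[10] deliver 2→1 → ∅
[11] deliver 1→4 → N4(back v1 [-])
[12] deliver 4→1 → ∅
[13] deliver 3→1 → ∅
[14] propose(1,'x') → ∅
[15] deliver 1→4 → N4(back v1 [x])
[16] deliver 4→1 → ∅
[17] deliver 1→0 → N0(back v1 [q,x])
[18] deliver 0→1 → N1(prim v1 [q,x])
[19] deliver 3→2 → ∅
[20] deliver 1→3 → N3(back v1 [-])
[21] propose(0,'p') → ∅

1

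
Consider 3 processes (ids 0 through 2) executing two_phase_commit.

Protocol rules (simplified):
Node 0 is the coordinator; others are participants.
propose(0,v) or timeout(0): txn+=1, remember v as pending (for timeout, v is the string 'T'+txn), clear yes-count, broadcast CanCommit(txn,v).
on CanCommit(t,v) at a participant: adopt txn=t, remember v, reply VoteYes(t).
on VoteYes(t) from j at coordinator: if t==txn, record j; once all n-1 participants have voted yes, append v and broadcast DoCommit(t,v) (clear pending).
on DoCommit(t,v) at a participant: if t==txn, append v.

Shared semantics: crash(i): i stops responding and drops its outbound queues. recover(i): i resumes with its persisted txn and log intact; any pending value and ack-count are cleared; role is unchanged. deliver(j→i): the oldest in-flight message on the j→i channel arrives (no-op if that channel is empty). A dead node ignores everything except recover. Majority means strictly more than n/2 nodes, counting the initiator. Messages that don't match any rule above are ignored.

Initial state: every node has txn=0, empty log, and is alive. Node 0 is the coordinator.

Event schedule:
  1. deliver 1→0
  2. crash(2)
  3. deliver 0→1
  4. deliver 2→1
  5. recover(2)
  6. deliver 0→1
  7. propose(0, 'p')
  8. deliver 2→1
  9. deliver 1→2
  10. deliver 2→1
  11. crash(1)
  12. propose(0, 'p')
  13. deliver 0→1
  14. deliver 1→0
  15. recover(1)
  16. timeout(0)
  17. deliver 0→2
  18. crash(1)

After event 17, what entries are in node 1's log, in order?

step 1 deliver 1→0: —
step 2 crash(2): 2={✗part,t=0,log=-}
step 3 deliver 0→1: —
step 4 deliver 2→1: —
step 5 recover(2): 2={part,t=0,log=-}
step 6 deliver 0→1: —
step 7 propose(0,'p'): 0={coor,t=1,log=-}
step 8 deliver 2→1: —
step 9 deliver 1→2: —
step 10 deliver 2→1: —
step 11 crash(1): 1={✗part,t=0,log=-}
step 12 propose(0,'p'): 0={coor,t=2,log=-}
step 13 deliver 0→1: —
step 14 deliver 1→0: —
step 15 recover(1): 1={part,t=0,log=-}
step 16 timeout(0): 0={coor,t=3,log=-}
step 17 deliver 0→2: 2={part,t=1,log=-}

empty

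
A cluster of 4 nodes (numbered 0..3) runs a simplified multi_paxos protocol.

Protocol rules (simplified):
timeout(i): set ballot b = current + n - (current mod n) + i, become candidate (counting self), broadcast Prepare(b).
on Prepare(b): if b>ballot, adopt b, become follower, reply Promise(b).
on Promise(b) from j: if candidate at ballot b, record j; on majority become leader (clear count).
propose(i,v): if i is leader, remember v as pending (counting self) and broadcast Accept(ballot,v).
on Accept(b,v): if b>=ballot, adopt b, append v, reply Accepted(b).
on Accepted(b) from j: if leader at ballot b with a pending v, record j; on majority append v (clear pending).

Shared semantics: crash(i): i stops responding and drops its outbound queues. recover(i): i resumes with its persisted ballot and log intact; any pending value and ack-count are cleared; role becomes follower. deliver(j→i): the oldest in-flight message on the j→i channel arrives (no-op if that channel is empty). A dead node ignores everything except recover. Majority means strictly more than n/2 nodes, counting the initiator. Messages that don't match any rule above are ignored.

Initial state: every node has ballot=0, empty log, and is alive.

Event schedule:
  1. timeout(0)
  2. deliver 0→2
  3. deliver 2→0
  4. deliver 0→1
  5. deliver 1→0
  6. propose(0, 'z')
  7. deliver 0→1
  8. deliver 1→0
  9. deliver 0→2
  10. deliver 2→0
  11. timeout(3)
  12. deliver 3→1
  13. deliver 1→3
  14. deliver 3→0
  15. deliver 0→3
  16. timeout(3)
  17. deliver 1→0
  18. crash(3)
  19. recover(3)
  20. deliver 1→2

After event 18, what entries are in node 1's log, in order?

z

after 1 — timeout(0): n0:cand/b4/[-]
after 2 — deliver 0→2: n2:foll/b4/[-]
after 3 — deliver 2→0: ·
after 4 — deliver 0→1: n1:foll/b4/[-]
after 5 — deliver 1→0: n0:lead/b4/[-]
after 6 — propose(0,'z'): ·
after 7 — deliver 0→1: n1:foll/b4/[z]
after 8 — deliver 1→0: ·
after 9 — deliver 0→2: n2:foll/b4/[z]
after 10 — deliver 2→0: n0:lead/b4/[z]
after 11 — timeout(3): n3:cand/b7/[-]
after 12 — deliver 3→1: n1:foll/b7/[z]
after 13 — deliver 1→3: ·
after 14 — deliver 3→0: n0:foll/b7/[z]
after 15 — deliver 0→3: ·
after 16 — timeout(3): n3:cand/b11/[-]
after 17 — deliver 1→0: ·
after 18 — crash(3): n3:✗cand/b11/[-]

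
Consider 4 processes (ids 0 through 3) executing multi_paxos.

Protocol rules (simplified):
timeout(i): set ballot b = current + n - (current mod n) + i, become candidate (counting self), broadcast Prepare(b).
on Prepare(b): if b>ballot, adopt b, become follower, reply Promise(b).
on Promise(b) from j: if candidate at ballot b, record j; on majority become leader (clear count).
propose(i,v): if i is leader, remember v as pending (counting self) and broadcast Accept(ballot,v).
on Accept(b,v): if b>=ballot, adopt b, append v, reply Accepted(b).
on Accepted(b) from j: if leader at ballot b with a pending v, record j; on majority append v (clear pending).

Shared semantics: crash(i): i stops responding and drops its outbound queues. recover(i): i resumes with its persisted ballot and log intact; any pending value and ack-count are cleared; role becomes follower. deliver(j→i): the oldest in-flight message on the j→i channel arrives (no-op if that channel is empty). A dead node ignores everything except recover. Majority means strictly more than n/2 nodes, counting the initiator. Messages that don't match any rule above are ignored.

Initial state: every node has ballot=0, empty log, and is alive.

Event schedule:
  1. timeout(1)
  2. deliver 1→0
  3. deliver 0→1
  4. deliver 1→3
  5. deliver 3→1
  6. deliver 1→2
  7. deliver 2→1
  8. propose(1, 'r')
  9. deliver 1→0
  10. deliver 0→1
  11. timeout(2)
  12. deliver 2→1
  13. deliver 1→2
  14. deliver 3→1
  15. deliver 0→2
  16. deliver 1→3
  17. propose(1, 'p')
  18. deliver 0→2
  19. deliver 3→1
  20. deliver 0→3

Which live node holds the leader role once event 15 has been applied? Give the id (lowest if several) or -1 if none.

-1

step 1 timeout(1): 1={cand,b=5,log=-}
step 2 deliver 1→0: 0={foll,b=5,log=-}
step 3 deliver 0→1: —
step 4 deliver 1→3: 3={foll,b=5,log=-}
step 5 deliver 3→1: 1={lead,b=5,log=-}
step 6 deliver 1→2: 2={foll,b=5,log=-}
step 7 deliver 2→1: —
step 8 propose(1,'r'): —
step 9 deliver 1→0: 0={foll,b=5,log=r}
step 10 deliver 0→1: —
step 11 timeout(2): 2={cand,b=10,log=-}
step 12 deliver 2→1: 1={foll,b=10,log=-}
step 13 deliver 1→2: —
step 14 deliver 3→1: —
step 15 deliver 0→2: —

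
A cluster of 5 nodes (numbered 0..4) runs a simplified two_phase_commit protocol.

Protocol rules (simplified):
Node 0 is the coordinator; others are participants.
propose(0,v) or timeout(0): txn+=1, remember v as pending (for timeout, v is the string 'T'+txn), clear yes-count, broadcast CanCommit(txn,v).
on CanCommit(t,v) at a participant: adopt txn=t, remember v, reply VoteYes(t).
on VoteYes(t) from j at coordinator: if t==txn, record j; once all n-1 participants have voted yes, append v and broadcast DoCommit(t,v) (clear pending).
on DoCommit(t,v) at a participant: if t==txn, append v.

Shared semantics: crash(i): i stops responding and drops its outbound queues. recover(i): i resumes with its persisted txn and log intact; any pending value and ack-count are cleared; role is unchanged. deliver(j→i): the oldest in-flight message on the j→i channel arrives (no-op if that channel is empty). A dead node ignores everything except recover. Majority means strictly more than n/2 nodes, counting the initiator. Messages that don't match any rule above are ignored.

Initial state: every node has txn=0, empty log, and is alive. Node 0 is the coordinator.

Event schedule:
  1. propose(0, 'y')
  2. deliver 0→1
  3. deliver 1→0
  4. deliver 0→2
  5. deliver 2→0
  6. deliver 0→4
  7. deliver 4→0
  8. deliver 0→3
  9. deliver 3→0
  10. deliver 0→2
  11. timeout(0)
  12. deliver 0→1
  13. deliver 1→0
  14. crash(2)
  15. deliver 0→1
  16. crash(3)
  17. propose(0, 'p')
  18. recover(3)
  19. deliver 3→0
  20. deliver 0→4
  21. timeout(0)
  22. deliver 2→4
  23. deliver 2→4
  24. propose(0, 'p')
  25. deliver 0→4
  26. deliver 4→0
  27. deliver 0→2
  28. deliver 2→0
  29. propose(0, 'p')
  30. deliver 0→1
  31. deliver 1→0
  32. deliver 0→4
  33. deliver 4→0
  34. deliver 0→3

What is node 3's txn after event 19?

after 1 — propose(0,'y'): n0:coor/t1/[-]
after 2 — deliver 0→1: n1:part/t1/[-]
after 3 — deliver 1→0: ·
after 4 — deliver 0→2: n2:part/t1/[-]
after 5 — deliver 2→0: ·
after 6 — deliver 0→4: n4:part/t1/[-]
after 7 — deliver 4→0: ·
after 8 — deliver 0→3: n3:part/t1/[-]
after 9 — deliver 3→0: n0:coor/t1/[y]
after 10 — deliver 0→2: n2:part/t1/[y]
after 11 — timeout(0): n0:coor/t2/[y]
after 12 — deliver 0→1: n1:part/t1/[y]
after 13 — deliver 1→0: ·
after 14 — crash(2): n2:✗part/t1/[y]
after 15 — deliver 0→1: n1:part/t2/[y]
after 16 — crash(3): n3:✗part/t1/[-]
after 17 — propose(0,'p'): n0:coor/t3/[y]
after 18 — recover(3): n3:part/t1/[-]
after 19 — deliver 3→0: ·

1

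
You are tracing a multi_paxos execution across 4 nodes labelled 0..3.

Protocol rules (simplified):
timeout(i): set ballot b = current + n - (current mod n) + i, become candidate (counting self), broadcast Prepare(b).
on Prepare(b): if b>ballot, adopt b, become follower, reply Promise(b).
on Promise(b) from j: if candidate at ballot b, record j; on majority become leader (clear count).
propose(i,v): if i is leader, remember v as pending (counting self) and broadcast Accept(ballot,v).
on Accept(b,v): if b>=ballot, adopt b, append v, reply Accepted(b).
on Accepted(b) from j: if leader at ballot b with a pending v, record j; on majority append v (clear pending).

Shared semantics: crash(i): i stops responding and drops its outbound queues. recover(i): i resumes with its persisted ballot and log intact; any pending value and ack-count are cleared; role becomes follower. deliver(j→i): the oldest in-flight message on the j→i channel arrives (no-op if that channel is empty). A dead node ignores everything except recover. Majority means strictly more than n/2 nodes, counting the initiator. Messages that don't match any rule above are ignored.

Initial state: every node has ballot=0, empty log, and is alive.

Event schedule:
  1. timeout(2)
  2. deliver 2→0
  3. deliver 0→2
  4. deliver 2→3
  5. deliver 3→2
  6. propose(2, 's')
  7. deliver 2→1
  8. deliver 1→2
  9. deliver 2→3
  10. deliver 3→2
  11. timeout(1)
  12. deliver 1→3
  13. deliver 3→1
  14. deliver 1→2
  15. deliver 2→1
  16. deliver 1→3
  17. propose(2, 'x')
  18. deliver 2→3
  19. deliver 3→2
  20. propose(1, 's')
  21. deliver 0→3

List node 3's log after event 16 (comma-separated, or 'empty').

s

1. timeout(2):  <2:cand b6 ->
2. deliver 2→0:  <0:foll b6 ->
3. deliver 0→2:  nop
4. deliver 2→3:  <3:foll b6 ->
5. deliver 3→2:  <2:lead b6 ->
6. propose(2,'s'):  nop
7. deliver 2→1:  <1:foll b6 ->
8. deliver 1→2:  nop
9. deliver 2→3:  <3:foll b6 s>
10. deliver 3→2:  nop
11. timeout(1):  <1:cand b9 ->
12. deliver 1→3:  <3:foll b9 s>
13. deliver 3→1:  nop
14. deliver 1→2:  <2:foll b9 ->
15. deliver 2→1:  nop
16. deliver 1→3:  nop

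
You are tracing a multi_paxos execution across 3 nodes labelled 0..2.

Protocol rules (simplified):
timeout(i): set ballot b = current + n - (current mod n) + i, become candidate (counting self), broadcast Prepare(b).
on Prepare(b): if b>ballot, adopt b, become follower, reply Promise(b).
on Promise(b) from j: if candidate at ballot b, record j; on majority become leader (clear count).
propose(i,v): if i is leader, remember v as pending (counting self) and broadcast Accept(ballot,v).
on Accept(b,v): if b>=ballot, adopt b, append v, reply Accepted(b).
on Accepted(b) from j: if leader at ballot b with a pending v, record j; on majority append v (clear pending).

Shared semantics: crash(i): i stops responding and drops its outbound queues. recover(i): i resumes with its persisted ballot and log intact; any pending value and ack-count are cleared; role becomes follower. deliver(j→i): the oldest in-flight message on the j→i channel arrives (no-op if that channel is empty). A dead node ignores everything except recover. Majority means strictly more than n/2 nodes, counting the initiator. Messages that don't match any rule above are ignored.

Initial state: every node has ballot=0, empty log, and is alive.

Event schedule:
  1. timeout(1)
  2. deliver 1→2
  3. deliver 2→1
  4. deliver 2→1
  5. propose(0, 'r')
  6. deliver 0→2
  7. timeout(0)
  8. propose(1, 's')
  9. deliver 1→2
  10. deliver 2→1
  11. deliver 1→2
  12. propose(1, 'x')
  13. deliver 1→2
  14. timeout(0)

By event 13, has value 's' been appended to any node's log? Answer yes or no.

yes

after 1 — timeout(1): n1:cand/b4/[-]
after 2 — deliver 1→2: n2:foll/b4/[-]
after 3 — deliver 2→1: n1:lead/b4/[-]
after 4 — deliver 2→1: ·
after 5 — propose(0,'r'): ·
after 6 — deliver 0→2: ·
after 7 — timeout(0): n0:cand/b3/[-]
after 8 — propose(1,'s'): ·
after 9 — deliver 1→2: n2:foll/b4/[s]
after 10 — deliver 2→1: n1:lead/b4/[s]
after 11 — deliver 1→2: ·
after 12 — propose(1,'x'): ·
after 13 — deliver 1→2: n2:foll/b4/[s,x]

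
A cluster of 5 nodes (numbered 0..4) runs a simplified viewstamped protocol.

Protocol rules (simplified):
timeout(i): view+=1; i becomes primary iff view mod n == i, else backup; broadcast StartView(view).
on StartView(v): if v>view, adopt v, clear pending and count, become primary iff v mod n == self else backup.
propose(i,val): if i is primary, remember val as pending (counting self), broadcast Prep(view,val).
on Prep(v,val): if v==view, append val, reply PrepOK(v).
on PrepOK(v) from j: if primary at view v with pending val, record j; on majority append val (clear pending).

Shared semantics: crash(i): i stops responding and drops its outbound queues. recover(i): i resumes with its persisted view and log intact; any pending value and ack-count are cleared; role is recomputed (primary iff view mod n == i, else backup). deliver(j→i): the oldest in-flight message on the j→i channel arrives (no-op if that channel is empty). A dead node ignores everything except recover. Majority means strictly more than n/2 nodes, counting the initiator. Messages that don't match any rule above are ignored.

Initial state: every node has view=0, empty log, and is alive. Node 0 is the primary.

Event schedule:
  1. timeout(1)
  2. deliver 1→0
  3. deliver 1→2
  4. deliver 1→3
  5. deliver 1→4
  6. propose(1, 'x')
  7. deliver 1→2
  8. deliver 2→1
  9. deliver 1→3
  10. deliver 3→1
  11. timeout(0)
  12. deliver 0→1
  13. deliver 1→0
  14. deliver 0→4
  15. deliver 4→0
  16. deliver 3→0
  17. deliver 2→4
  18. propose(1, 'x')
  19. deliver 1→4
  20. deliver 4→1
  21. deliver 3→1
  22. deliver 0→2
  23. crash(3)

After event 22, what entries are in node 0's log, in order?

empty

step 1 timeout(1): 1={prim,v=1,log=-}
step 2 deliver 1→0: 0={back,v=1,log=-}
step 3 deliver 1→2: 2={back,v=1,log=-}
step 4 deliver 1→3: 3={back,v=1,log=-}
step 5 deliver 1→4: 4={back,v=1,log=-}
step 6 propose(1,'x'): —
step 7 deliver 1→2: 2={back,v=1,log=x}
step 8 deliver 2→1: —
step 9 deliver 1→3: 3={back,v=1,log=x}
step 10 deliver 3→1: 1={prim,v=1,log=x}
step 11 timeout(0): 0={back,v=2,log=-}
step 12 deliver 0→1: 1={back,v=2,log=x}
step 13 deliver 1→0: —
step 14 deliver 0→4: 4={back,v=2,log=-}
step 15 deliver 4→0: —
step 16 deliver 3→0: —
step 17 deliver 2→4: —
step 18 propose(1,'x'): —
step 19 deliver 1→4: —
step 20 deliver 4→1: —
step 21 deliver 3→1: —
step 22 deliver 0→2: 2={prim,v=2,log=x}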